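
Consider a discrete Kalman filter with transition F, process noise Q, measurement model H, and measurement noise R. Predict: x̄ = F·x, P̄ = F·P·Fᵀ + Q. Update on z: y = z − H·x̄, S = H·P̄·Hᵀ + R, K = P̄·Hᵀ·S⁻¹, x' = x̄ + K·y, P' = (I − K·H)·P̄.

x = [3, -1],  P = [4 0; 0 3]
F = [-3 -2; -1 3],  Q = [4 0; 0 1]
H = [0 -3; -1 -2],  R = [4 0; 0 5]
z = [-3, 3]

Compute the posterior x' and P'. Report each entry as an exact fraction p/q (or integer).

x' = [-43589/8368, 3985/4184]
P' = [25087/4184 -1643/2092; -1643/2092 447/1046]

x̄ = F·x = [-7, -6]
P̄ = F·P·Fᵀ + Q = [52 -6; -6 32]
y = z − H·x̄ = [-21, -16]
S = H·P̄·Hᵀ + R = [292 174; 174 161]
K = P̄·Hᵀ·S⁻¹ = [4929/8368 -3703/4184; -1341/4184 -29/2092]
x' = x̄ + K·y = [-43589/8368, 3985/4184]
P' = (I − K·H)·P̄ = [25087/4184 -1643/2092; -1643/2092 447/1046]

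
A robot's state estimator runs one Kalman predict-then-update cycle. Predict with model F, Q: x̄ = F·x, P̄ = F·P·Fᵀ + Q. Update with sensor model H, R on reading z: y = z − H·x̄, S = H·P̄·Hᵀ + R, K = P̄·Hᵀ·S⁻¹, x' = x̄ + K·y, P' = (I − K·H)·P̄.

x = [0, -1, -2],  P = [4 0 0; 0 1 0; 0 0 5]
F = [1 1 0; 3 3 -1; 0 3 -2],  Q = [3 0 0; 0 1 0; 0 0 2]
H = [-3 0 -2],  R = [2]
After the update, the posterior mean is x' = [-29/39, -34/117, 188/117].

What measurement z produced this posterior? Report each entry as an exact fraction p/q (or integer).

x̄ = F·x = [-1, -1, 1]
P̄ = F·P·Fᵀ + Q = [8 15 3; 15 51 19; 3 19 31]
S = H·P̄·Hᵀ + R = [234]
K = P̄·Hᵀ·S⁻¹ = [-5/39; -83/234; -71/234]
x' − x̄ = [10/39, 83/117, 71/117] = K·y
y = (KᵀK)⁻¹·Kᵀ·(x' − x̄) = [-2]
z = y + H·x̄ = [-2] + [1] = [-1]

z = [-1]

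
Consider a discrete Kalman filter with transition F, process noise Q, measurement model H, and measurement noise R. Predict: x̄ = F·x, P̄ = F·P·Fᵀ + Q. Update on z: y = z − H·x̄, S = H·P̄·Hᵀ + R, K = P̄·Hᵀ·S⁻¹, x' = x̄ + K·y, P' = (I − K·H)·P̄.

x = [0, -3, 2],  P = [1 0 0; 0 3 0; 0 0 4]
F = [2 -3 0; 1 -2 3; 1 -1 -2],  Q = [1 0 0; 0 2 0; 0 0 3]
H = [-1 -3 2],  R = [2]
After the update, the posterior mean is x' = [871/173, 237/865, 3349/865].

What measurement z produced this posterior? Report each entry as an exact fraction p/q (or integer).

x̄ = F·x = [9, 12, -1]
P̄ = F·P·Fᵀ + Q = [32 20 11; 20 51 -17; 11 -17 23]
S = H·P̄·Hᵀ + R = [865]
K = P̄·Hᵀ·S⁻¹ = [-14/173; -207/865; 86/865]
x' − x̄ = [-686/173, -10143/865, 4214/865] = K·y
y = (KᵀK)⁻¹·Kᵀ·(x' − x̄) = [49]
z = y + H·x̄ = [49] + [-47] = [2]

z = [2]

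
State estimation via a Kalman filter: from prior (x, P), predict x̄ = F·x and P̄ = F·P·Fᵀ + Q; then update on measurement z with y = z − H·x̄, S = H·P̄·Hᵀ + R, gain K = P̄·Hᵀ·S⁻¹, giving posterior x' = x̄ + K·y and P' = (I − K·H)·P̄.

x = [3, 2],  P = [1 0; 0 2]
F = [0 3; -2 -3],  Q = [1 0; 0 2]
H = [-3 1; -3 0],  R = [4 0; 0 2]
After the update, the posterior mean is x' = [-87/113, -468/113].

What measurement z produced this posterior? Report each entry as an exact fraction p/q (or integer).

z = [-1, 2]

x̄ = F·x = [6, -12]
P̄ = F·P·Fᵀ + Q = [19 -18; -18 24]
S = H·P̄·Hᵀ + R = [307 225; 225 173]
K = P̄·Hᵀ·S⁻¹ = [-75/1243 -312/1243; 672/1243 -486/1243]
x' − x̄ = [-765/113, 888/113] = K·y
y = (KᵀK)⁻¹·Kᵀ·(x' − x̄) = [29, 20]
z = y + H·x̄ = [29, 20] + [-30, -18] = [-1, 2]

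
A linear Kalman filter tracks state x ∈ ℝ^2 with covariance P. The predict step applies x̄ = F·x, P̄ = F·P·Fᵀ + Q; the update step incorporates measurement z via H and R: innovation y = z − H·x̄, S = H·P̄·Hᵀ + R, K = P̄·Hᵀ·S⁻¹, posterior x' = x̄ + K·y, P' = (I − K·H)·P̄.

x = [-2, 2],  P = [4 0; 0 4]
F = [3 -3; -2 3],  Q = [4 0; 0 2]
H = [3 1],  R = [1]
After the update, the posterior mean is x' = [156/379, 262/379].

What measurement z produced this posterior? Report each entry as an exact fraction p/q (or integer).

x̄ = F·x = [-12, 10]
P̄ = F·P·Fᵀ + Q = [76 -60; -60 54]
S = H·P̄·Hᵀ + R = [379]
K = P̄·Hᵀ·S⁻¹ = [168/379; -126/379]
x' − x̄ = [4704/379, -3528/379] = K·y
y = (KᵀK)⁻¹·Kᵀ·(x' − x̄) = [28]
z = y + H·x̄ = [28] + [-26] = [2]

z = [2]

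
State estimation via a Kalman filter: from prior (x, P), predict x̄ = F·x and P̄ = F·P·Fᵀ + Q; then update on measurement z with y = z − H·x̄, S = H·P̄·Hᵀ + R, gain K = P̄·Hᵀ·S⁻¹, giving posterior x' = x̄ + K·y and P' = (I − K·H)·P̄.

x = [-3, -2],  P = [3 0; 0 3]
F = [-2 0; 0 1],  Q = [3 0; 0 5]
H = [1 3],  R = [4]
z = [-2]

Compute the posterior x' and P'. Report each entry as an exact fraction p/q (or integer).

x' = [516/91, -230/91]
P' = [1140/91 -360/91; -360/91 152/91]

x̄ = F·x = [6, -2]
P̄ = F·P·Fᵀ + Q = [15 0; 0 8]
y = z − H·x̄ = [-2]
S = H·P̄·Hᵀ + R = [91]
K = P̄·Hᵀ·S⁻¹ = [15/91; 24/91]
x' = x̄ + K·y = [516/91, -230/91]
P' = (I − K·H)·P̄ = [1140/91 -360/91; -360/91 152/91]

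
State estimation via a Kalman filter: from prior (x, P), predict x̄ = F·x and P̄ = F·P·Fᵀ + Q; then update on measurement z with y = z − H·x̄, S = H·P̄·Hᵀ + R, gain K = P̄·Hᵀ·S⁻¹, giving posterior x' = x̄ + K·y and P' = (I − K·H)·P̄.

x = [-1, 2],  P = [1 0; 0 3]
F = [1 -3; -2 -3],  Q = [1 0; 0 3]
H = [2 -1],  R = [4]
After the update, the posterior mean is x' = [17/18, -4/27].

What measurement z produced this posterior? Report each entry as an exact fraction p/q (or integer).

z = [3]

x̄ = F·x = [-7, -4]
P̄ = F·P·Fᵀ + Q = [29 25; 25 34]
S = H·P̄·Hᵀ + R = [54]
K = P̄·Hᵀ·S⁻¹ = [11/18; 8/27]
x' − x̄ = [143/18, 104/27] = K·y
y = (KᵀK)⁻¹·Kᵀ·(x' − x̄) = [13]
z = y + H·x̄ = [13] + [-10] = [3]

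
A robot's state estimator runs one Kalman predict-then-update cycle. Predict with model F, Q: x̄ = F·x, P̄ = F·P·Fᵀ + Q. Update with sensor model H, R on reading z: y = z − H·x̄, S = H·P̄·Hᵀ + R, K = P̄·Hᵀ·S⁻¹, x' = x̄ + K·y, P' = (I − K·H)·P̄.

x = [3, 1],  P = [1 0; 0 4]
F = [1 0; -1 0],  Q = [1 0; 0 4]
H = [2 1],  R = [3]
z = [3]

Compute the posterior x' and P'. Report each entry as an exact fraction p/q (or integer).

x̄ = F·x = [3, -3]
P̄ = F·P·Fᵀ + Q = [2 -1; -1 5]
y = z − H·x̄ = [0]
S = H·P̄·Hᵀ + R = [12]
K = P̄·Hᵀ·S⁻¹ = [1/4; 1/4]
x' = x̄ + K·y = [3, -3]
P' = (I − K·H)·P̄ = [5/4 -7/4; -7/4 17/4]

x' = [3, -3]
P' = [5/4 -7/4; -7/4 17/4]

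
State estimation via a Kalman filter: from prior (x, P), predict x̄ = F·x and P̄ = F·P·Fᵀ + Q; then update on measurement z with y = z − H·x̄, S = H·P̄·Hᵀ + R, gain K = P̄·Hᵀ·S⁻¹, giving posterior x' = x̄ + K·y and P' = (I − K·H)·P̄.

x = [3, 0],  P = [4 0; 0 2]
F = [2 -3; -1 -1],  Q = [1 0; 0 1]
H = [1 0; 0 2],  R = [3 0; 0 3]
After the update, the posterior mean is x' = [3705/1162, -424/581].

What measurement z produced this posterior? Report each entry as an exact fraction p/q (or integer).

z = [3, -1]

x̄ = F·x = [6, -3]
P̄ = F·P·Fᵀ + Q = [35 -2; -2 7]
S = H·P̄·Hᵀ + R = [38 -4; -4 31]
K = P̄·Hᵀ·S⁻¹ = [1069/1162 -6/581; -3/581 262/581]
x' − x̄ = [-3267/1162, 1319/581] = K·y
y = (KᵀK)⁻¹·Kᵀ·(x' − x̄) = [-3, 5]
z = y + H·x̄ = [-3, 5] + [6, -6] = [3, -1]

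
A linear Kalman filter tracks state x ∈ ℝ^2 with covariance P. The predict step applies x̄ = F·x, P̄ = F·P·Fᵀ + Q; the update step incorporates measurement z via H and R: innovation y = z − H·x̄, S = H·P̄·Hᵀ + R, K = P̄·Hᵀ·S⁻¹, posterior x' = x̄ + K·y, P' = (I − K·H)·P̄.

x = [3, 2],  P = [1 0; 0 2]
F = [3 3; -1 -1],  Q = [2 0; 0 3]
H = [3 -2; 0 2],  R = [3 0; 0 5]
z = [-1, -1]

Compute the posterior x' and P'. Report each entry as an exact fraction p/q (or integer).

x̄ = F·x = [15, -5]
P̄ = F·P·Fᵀ + Q = [29 -9; -9 6]
y = z − H·x̄ = [-56, 9]
S = H·P̄·Hᵀ + R = [396 -78; -78 29]
K = P̄·Hᵀ·S⁻¹ = [547/1800 59/300; -13/360 19/60]
x' = x̄ + K·y = [-223/900, -23/180]
P' = (I − K·H)·P̄ = [379/600 59/120; 59/120 19/24]

x' = [-223/900, -23/180]
P' = [379/600 59/120; 59/120 19/24]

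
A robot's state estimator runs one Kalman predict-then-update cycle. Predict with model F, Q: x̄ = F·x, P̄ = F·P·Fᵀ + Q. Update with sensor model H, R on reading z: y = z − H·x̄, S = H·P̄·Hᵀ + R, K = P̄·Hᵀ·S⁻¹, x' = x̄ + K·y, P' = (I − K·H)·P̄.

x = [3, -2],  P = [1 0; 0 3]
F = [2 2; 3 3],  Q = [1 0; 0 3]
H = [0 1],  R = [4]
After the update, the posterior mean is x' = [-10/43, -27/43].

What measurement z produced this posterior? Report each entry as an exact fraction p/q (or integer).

z = [-1]

x̄ = F·x = [2, 3]
P̄ = F·P·Fᵀ + Q = [17 24; 24 39]
S = H·P̄·Hᵀ + R = [43]
K = P̄·Hᵀ·S⁻¹ = [24/43; 39/43]
x' − x̄ = [-96/43, -156/43] = K·y
y = (KᵀK)⁻¹·Kᵀ·(x' − x̄) = [-4]
z = y + H·x̄ = [-4] + [3] = [-1]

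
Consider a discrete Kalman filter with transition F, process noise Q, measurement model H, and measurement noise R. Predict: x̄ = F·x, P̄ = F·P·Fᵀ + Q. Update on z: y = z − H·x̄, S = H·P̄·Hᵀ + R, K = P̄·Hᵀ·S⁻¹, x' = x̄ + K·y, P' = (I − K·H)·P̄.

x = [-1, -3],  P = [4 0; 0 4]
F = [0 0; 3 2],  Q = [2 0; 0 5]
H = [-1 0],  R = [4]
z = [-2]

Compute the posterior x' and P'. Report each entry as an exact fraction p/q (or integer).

x' = [2/3, -9]
P' = [4/3 0; 0 57]

x̄ = F·x = [0, -9]
P̄ = F·P·Fᵀ + Q = [2 0; 0 57]
y = z − H·x̄ = [-2]
S = H·P̄·Hᵀ + R = [6]
K = P̄·Hᵀ·S⁻¹ = [-1/3; 0]
x' = x̄ + K·y = [2/3, -9]
P' = (I − K·H)·P̄ = [4/3 0; 0 57]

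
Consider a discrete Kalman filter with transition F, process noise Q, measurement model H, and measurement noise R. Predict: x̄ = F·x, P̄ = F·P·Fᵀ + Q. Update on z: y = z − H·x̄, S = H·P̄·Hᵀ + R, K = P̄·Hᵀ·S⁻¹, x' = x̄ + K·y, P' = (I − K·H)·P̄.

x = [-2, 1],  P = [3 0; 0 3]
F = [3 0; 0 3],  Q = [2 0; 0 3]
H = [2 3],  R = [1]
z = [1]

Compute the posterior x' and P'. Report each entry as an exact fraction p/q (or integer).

x' = [-2090/387, 169/43]
P' = [7859/387 -580/43; -580/43 390/43]

x̄ = F·x = [-6, 3]
P̄ = F·P·Fᵀ + Q = [29 0; 0 30]
y = z − H·x̄ = [4]
S = H·P̄·Hᵀ + R = [387]
K = P̄·Hᵀ·S⁻¹ = [58/387; 10/43]
x' = x̄ + K·y = [-2090/387, 169/43]
P' = (I − K·H)·P̄ = [7859/387 -580/43; -580/43 390/43]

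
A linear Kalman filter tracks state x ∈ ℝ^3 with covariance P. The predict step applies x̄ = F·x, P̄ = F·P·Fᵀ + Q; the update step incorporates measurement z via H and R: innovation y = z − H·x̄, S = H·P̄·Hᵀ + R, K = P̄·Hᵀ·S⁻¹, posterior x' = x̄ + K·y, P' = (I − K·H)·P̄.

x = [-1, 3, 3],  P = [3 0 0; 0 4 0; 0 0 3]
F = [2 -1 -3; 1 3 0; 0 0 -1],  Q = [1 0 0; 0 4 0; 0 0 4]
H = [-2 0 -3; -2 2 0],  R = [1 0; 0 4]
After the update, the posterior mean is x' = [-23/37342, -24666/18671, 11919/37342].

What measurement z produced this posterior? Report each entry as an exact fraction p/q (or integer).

x̄ = F·x = [-14, 8, -3]
P̄ = F·P·Fᵀ + Q = [44 -6 9; -6 43 0; 9 0 7]
S = H·P̄·Hᵀ + R = [348 254; 254 400]
K = P̄·Hᵀ·S⁻¹ = [-5150/18671 -2795/37342; -5023/18671 7764/18671; -2757/18671 1821/37342]
x' − x̄ = [522765/37342, -174034/18671, 123945/37342] = K·y
y = (KᵀK)⁻¹·Kᵀ·(x' − x̄) = [-38, -47]
z = y + H·x̄ = [-38, -47] + [37, 44] = [-1, -3]

z = [-1, -3]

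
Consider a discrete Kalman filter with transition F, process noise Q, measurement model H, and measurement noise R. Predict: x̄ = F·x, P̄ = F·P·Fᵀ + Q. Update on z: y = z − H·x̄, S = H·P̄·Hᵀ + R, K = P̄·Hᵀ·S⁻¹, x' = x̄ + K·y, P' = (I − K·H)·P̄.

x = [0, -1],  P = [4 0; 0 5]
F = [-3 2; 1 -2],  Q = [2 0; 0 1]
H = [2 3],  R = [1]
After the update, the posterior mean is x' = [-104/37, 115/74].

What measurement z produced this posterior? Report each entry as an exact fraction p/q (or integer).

z = [-1]

x̄ = F·x = [-2, 2]
P̄ = F·P·Fᵀ + Q = [58 -32; -32 25]
S = H·P̄·Hᵀ + R = [74]
K = P̄·Hᵀ·S⁻¹ = [10/37; 11/74]
x' − x̄ = [-30/37, -33/74] = K·y
y = (KᵀK)⁻¹·Kᵀ·(x' − x̄) = [-3]
z = y + H·x̄ = [-3] + [2] = [-1]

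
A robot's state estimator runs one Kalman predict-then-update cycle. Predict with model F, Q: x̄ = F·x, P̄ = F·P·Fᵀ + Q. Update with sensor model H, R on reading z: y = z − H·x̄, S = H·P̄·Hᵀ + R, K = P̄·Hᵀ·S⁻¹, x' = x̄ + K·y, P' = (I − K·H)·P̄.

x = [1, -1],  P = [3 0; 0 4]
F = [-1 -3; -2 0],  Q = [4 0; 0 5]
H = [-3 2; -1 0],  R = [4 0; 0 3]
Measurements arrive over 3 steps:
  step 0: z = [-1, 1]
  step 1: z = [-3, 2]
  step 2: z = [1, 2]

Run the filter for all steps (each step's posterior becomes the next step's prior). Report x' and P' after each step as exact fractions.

step 0: x' = [-421/457, -874/457], P' = [984/457 1398/457; 1398/457 21749/4113]
step 1: x' = [-17699/25145, -171808/75435], P' = [329064/176015 441506/176015; 441506/176015 2234657/528045]
step 2: x' = [-1575565/1091987, -5359060/3275961], P' = [34598472/18563779 139330414/55691337; 139330414/55691337 2117629333/501222033]

step 0: x̄ = F·x = [2, -2]
step 0: P̄ = F·P·Fᵀ + Q = [43 6; 6 17]
step 0: y = z − H·x̄ = [9, 3]
step 0: S = H·P̄·Hᵀ + R = [387 117; 117 46]
step 0: K = P̄·Hᵀ·S⁻¹ = [-39/457 -328/457; 1438/4113 -466/457]
step 0: x' = x̄ + K·y = [-421/457, -874/457]
step 0: P' = (I − K·H)·P̄ = [984/457 1398/457; 1398/457 21749/4113]
step 1: x̄ = F·x = [3043/457, 842/457]
step 1: P̄ = F·P·Fᵀ + Q = [32949/457 10356/457; 10356/457 6221/457]
step 1: y = z − H·x̄ = [6074/457, 3957/457]
step 1: S = H·P̄·Hᵀ + R = [198981/457 78135/457; 78135/457 34320/457]
step 1: K = P̄·Hᵀ·S⁻¹ = [-5209/35203 -109688/176015; 24788/105609 -441506/528045]
step 1: x' = x̄ + K·y = [-17699/25145, -171808/75435]
step 1: P' = (I − K·H)·P̄ = [329064/176015 441506/176015; 441506/176015 2234657/528045]
step 2: x̄ = F·x = [189507/25145, 35398/25145]
step 2: P̄ = F·P·Fᵀ + Q = [1483733/25145 472452/25145; 472452/25145 2196331/176015]
step 2: y = z − H·x̄ = [104574/5029, 239797/25145]
step 2: S = H·P̄·Hᵀ + R = [12655719/35203 701259/5029; 701259/5029 1559168/25145]
step 2: K = P̄·Hᵀ·S⁻¹ = [-629335/4283949 -11532824/18563779; 9102644/38555541 -139330414/167074011]
step 2: x' = x̄ + K·y = [-1575565/1091987, -5359060/3275961]
step 2: P' = (I − K·H)·P̄ = [34598472/18563779 139330414/55691337; 139330414/55691337 2117629333/501222033]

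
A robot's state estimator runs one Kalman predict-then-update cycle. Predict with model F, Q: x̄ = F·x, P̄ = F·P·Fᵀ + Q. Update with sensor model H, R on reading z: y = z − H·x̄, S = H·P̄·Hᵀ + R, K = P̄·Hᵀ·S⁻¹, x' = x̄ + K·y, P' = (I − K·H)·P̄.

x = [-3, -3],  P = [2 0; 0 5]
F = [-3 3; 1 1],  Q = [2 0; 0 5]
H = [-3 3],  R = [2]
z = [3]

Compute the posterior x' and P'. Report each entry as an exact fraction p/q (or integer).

x̄ = F·x = [0, -6]
P̄ = F·P·Fᵀ + Q = [65 9; 9 12]
y = z − H·x̄ = [21]
S = H·P̄·Hᵀ + R = [533]
K = P̄·Hᵀ·S⁻¹ = [-168/533; 9/533]
x' = x̄ + K·y = [-3528/533, -3009/533]
P' = (I − K·H)·P̄ = [6421/533 6309/533; 6309/533 6315/533]

x' = [-3528/533, -3009/533]
P' = [6421/533 6309/533; 6309/533 6315/533]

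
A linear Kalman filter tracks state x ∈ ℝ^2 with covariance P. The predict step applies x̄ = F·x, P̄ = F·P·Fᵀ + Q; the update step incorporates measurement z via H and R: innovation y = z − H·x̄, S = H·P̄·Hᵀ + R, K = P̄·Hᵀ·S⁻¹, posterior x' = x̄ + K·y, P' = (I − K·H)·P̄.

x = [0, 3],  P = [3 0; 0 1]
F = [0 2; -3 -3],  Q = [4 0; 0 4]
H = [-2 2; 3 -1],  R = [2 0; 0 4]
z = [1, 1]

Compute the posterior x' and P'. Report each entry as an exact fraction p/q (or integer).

x̄ = F·x = [6, -9]
P̄ = F·P·Fᵀ + Q = [8 -6; -6 40]
y = z − H·x̄ = [31, -26]
S = H·P̄·Hᵀ + R = [242 -176; -176 152]
K = P̄·Hᵀ·S⁻¹ = [64/363 53/132; 236/363 49/132]
x' = x̄ + K·y = [745/726, 1091/726]
P' = (I − K·H)·P̄ = [647/726 775/726; 775/726 1247/726]

x' = [745/726, 1091/726]
P' = [647/726 775/726; 775/726 1247/726]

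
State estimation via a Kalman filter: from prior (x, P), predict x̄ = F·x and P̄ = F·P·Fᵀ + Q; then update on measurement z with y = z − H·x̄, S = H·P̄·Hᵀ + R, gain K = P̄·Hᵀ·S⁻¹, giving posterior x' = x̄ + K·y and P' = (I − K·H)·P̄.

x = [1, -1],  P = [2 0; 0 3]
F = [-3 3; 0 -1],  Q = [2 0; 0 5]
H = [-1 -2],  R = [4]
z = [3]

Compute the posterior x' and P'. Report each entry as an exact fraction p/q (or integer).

x' = [-253/47, 54/47]
P' = [1368/47 -626/47; -626/47 327/47]

x̄ = F·x = [-6, 1]
P̄ = F·P·Fᵀ + Q = [47 -9; -9 8]
y = z − H·x̄ = [-1]
S = H·P̄·Hᵀ + R = [47]
K = P̄·Hᵀ·S⁻¹ = [-29/47; -7/47]
x' = x̄ + K·y = [-253/47, 54/47]
P' = (I − K·H)·P̄ = [1368/47 -626/47; -626/47 327/47]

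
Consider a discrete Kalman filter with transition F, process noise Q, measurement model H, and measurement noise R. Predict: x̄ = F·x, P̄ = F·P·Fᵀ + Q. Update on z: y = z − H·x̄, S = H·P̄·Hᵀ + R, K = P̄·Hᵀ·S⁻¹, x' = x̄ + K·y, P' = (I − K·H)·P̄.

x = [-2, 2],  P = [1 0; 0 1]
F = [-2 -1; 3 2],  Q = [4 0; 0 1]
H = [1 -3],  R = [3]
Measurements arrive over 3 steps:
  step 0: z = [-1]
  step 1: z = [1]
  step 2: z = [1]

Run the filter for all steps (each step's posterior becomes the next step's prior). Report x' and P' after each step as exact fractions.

step 0: x̄ = F·x = [2, -2]
step 0: P̄ = F·P·Fᵀ + Q = [9 -8; -8 14]
step 0: y = z − H·x̄ = [-9]
step 0: S = H·P̄·Hᵀ + R = [186]
step 0: K = P̄·Hᵀ·S⁻¹ = [11/62; -25/93]
step 0: x' = x̄ + K·y = [25/62, 13/31]
step 0: P' = (I − K·H)·P̄ = [195/62 27/31; 27/31 52/93]
step 1: x̄ = F·x = [-38/31, 127/62]
step 1: P̄ = F·P·Fᵀ + Q = [1918/93 -2426/93; -2426/93 7811/186]
step 1: y = z − H·x̄ = [519/62]
step 1: S = H·P̄·Hᵀ + R = [103805/186]
step 1: K = P̄·Hᵀ·S⁻¹ = [18392/103805; -5657/20761]
step 1: x' = x̄ + K·y = [26714/103805, -4828/20761]
step 1: P' = (I − K·H)·P̄ = [322206/103805 17802/20761; 17802/20761 11591/20761]
step 2: x̄ = F·x = [-29288/103805, 31862/103805]
step 2: P̄ = F·P·Fᵀ + Q = [2118039/103805 -2672216/103805; -2672216/103805 4303599/103805]
step 2: y = z − H·x̄ = [228679/103805]
step 2: S = H·P̄·Hᵀ + R = [57195141/103805]
step 2: K = P̄·Hᵀ·S⁻¹ = [3378229/19065047; -15583013/57195141]
step 2: x' = x̄ + K·y = [2063031/19065047, -16773337/57195141]
step 2: P' = (I − K·H)·P̄ = [59180382/19065047 16348565/19065047; 16348565/19065047 31931578/57195141]

step 0: x' = [25/62, 13/31], P' = [195/62 27/31; 27/31 52/93]
step 1: x' = [26714/103805, -4828/20761], P' = [322206/103805 17802/20761; 17802/20761 11591/20761]
step 2: x' = [2063031/19065047, -16773337/57195141], P' = [59180382/19065047 16348565/19065047; 16348565/19065047 31931578/57195141]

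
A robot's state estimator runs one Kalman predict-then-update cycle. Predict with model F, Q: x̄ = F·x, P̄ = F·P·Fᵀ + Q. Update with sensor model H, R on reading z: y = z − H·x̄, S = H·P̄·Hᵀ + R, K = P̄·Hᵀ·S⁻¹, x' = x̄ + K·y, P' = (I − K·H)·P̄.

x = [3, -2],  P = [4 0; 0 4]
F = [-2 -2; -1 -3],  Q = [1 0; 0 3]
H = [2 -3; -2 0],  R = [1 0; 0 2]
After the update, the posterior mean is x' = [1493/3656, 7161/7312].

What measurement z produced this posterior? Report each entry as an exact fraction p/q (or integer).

z = [-2, -1]

x̄ = F·x = [-2, 3]
P̄ = F·P·Fᵀ + Q = [33 32; 32 43]
S = H·P̄·Hᵀ + R = [136 60; 60 134]
K = P̄·Hᵀ·S⁻¹ = [-15/3656 -897/1828; -2435/7312 -1201/3656]
x' − x̄ = [8805/3656, -14775/7312] = K·y
y = (KᵀK)⁻¹·Kᵀ·(x' − x̄) = [11, -5]
z = y + H·x̄ = [11, -5] + [-13, 4] = [-2, -1]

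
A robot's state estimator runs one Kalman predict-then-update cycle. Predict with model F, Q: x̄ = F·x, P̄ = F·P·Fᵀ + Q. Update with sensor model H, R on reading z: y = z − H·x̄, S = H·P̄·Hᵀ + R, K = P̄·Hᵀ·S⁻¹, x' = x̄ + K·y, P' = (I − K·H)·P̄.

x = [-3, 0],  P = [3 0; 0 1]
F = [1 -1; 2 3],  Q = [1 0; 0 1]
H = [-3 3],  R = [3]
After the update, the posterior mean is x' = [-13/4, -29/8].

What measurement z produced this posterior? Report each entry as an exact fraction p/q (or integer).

z = [-1]

x̄ = F·x = [-3, -6]
P̄ = F·P·Fᵀ + Q = [5 3; 3 22]
S = H·P̄·Hᵀ + R = [192]
K = P̄·Hᵀ·S⁻¹ = [-1/32; 19/64]
x' − x̄ = [-1/4, 19/8] = K·y
y = (KᵀK)⁻¹·Kᵀ·(x' − x̄) = [8]
z = y + H·x̄ = [8] + [-9] = [-1]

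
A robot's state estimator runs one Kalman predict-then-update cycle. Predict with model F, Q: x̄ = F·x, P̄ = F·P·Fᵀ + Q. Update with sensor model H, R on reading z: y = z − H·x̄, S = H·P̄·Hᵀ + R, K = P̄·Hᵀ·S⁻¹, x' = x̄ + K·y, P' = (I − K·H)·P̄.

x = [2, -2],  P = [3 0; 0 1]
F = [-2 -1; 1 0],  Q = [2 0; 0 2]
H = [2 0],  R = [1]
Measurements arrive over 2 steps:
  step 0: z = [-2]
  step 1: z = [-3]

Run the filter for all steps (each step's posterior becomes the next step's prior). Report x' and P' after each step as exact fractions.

step 0: x' = [-62/61, 98/61], P' = [15/61 -6/61; -6/61 161/61]
step 1: x' = [-1888/1337, -1174/1337], P' = [319/1337 -24/1337; -24/1337 2965/1337]

step 0: x̄ = F·x = [-2, 2]
step 0: P̄ = F·P·Fᵀ + Q = [15 -6; -6 5]
step 0: y = z − H·x̄ = [2]
step 0: S = H·P̄·Hᵀ + R = [61]
step 0: K = P̄·Hᵀ·S⁻¹ = [30/61; -12/61]
step 0: x' = x̄ + K·y = [-62/61, 98/61]
step 0: P' = (I − K·H)·P̄ = [15/61 -6/61; -6/61 161/61]
step 1: x̄ = F·x = [26/61, -62/61]
step 1: P̄ = F·P·Fᵀ + Q = [319/61 -24/61; -24/61 137/61]
step 1: y = z − H·x̄ = [-235/61]
step 1: S = H·P̄·Hᵀ + R = [1337/61]
step 1: K = P̄·Hᵀ·S⁻¹ = [638/1337; -48/1337]
step 1: x' = x̄ + K·y = [-1888/1337, -1174/1337]
step 1: P' = (I − K·H)·P̄ = [319/1337 -24/1337; -24/1337 2965/1337]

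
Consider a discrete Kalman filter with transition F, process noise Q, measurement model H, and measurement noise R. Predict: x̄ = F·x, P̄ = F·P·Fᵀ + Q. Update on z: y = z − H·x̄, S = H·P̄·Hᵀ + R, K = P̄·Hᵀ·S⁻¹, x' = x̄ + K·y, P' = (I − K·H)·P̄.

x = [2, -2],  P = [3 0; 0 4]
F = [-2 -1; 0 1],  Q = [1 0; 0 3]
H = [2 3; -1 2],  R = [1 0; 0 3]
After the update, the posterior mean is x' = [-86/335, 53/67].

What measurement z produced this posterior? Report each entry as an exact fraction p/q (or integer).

x̄ = F·x = [-2, -2]
P̄ = F·P·Fᵀ + Q = [17 -4; -4 7]
S = H·P̄·Hᵀ + R = [84 4; 4 64]
K = P̄·Hᵀ·S⁻¹ = [377/1340 -547/1340; 19/134 73/268]
x' − x̄ = [584/335, 187/67] = K·y
y = (KᵀK)⁻¹·Kᵀ·(x' − x̄) = [12, 4]
z = y + H·x̄ = [12, 4] + [-10, -2] = [2, 2]

z = [2, 2]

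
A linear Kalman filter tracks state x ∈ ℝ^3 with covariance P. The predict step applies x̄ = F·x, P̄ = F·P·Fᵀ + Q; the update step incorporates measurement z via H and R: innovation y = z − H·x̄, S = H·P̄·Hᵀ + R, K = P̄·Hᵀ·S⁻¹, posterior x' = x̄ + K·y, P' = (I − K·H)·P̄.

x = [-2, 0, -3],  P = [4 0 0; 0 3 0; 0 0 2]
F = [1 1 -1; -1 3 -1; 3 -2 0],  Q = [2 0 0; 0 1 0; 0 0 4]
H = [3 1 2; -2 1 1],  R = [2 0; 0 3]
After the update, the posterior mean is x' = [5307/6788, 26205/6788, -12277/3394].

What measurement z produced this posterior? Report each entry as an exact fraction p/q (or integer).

z = [-1, -1]

x̄ = F·x = [1, 5, -6]
P̄ = F·P·Fᵀ + Q = [11 7 6; 7 34 -30; 6 -30 52]
S = H·P̄·Hᵀ + R = [337 -17; -17 21]
K = P̄·Hᵀ·S⁻¹ = [939/6788 -2149/6788; -275/6788 -3455/6788; 1051/3394 2467/3394]
x' − x̄ = [-1481/6788, -7735/6788, 8087/3394] = K·y
y = (KᵀK)⁻¹·Kᵀ·(x' − x̄) = [3, 2]
z = y + H·x̄ = [3, 2] + [-4, -3] = [-1, -1]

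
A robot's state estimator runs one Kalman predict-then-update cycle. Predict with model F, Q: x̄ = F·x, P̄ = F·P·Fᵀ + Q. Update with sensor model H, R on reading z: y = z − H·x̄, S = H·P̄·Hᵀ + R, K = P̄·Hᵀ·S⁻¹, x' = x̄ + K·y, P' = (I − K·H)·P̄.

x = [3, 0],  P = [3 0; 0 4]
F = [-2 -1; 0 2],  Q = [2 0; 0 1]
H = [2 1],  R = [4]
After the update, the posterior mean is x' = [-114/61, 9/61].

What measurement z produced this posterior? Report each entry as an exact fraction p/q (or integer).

x̄ = F·x = [-6, 0]
P̄ = F·P·Fᵀ + Q = [18 -8; -8 17]
S = H·P̄·Hᵀ + R = [61]
K = P̄·Hᵀ·S⁻¹ = [28/61; 1/61]
x' − x̄ = [252/61, 9/61] = K·y
y = (KᵀK)⁻¹·Kᵀ·(x' − x̄) = [9]
z = y + H·x̄ = [9] + [-12] = [-3]

z = [-3]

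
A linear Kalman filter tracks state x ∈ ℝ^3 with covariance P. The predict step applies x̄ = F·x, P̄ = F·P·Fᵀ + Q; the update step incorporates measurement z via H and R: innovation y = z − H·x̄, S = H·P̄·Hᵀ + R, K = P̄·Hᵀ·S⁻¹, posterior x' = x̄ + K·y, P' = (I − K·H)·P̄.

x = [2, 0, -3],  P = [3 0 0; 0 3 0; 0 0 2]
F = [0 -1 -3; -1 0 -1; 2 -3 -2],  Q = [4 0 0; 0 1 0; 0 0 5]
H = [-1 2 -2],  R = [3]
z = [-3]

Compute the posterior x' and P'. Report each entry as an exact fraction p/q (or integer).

x̄ = F·x = [9, 1, 10]
P̄ = F·P·Fᵀ + Q = [25 6 21; 6 6 -2; 21 -2 52]
y = z − H·x̄ = [24]
S = H·P̄·Hᵀ + R = [336]
K = P̄·Hᵀ·S⁻¹ = [-55/336; 5/168; -43/112]
x' = x̄ + K·y = [71/14, 12/7, 11/14]
P' = (I − K·H)·P̄ = [5375/336 1283/168 -13/112; 1283/168 479/84 103/56; -13/112 103/56 277/112]

x' = [71/14, 12/7, 11/14]
P' = [5375/336 1283/168 -13/112; 1283/168 479/84 103/56; -13/112 103/56 277/112]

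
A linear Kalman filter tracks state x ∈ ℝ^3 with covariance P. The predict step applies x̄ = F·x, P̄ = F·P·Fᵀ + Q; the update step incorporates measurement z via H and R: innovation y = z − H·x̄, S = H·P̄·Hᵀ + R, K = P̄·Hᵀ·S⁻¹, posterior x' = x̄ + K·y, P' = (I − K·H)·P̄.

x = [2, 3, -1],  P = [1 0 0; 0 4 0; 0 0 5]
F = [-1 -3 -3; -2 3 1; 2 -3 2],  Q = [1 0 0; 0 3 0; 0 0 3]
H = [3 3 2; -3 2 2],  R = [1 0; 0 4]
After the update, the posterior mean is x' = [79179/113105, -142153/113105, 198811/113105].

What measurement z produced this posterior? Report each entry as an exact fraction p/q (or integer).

x̄ = F·x = [-8, 4, -7]
P̄ = F·P·Fᵀ + Q = [83 -49 4; -49 48 -30; 4 -30 63]
S = H·P̄·Hᵀ + R = [238 -360; -360 1495]
K = P̄·Hᵀ·S⁻¹ = [4241/22621 -20541/113105; -5661/45242 10437/113105; 9120/22621 15066/113105]
x' − x̄ = [984019/113105, -594573/113105, 990546/113105] = K·y
y = (KᵀK)⁻¹·Kᵀ·(x' − x̄) = [28, -19]
z = y + H·x̄ = [28, -19] + [-26, 18] = [2, -1]

z = [2, -1]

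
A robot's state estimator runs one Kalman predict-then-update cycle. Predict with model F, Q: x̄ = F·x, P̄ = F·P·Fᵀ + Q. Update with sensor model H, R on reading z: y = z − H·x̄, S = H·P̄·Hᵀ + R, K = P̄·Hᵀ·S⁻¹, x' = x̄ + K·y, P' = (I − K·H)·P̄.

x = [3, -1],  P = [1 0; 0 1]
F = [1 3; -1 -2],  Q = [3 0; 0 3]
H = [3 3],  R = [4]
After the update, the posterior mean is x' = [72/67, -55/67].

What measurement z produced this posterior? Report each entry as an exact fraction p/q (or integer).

z = [1]

x̄ = F·x = [0, -1]
P̄ = F·P·Fᵀ + Q = [13 -7; -7 8]
S = H·P̄·Hᵀ + R = [67]
K = P̄·Hᵀ·S⁻¹ = [18/67; 3/67]
x' − x̄ = [72/67, 12/67] = K·y
y = (KᵀK)⁻¹·Kᵀ·(x' − x̄) = [4]
z = y + H·x̄ = [4] + [-3] = [1]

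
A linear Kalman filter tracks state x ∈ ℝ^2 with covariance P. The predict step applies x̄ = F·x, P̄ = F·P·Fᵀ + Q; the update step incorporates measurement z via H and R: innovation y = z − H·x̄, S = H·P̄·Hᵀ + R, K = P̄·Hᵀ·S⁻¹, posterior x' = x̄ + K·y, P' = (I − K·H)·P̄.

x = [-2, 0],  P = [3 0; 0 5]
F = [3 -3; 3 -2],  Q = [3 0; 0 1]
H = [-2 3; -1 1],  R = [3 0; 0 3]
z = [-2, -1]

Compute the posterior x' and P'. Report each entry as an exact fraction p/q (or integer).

x' = [-47/59, -77/59]
P' = [1245/59 876/59; 876/59 633/59]

x̄ = F·x = [-6, -6]
P̄ = F·P·Fᵀ + Q = [75 57; 57 48]
y = z − H·x̄ = [4, -1]
S = H·P̄·Hᵀ + R = [51 9; 9 12]
K = P̄·Hᵀ·S⁻¹ = [46/59 -123/59; 49/59 -81/59]
x' = x̄ + K·y = [-47/59, -77/59]
P' = (I − K·H)·P̄ = [1245/59 876/59; 876/59 633/59]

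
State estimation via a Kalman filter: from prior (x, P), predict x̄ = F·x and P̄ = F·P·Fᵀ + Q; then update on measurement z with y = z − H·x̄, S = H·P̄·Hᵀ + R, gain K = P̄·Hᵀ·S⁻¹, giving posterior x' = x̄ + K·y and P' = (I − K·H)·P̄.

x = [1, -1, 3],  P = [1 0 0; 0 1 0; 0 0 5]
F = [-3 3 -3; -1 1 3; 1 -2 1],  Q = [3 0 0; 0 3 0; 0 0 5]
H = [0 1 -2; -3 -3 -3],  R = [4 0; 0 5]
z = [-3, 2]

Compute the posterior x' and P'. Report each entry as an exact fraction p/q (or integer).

x' = [-14661/997, 124391/14955, 28428/4985]
P' = [64560/997 -42858/997 -21687/997; -42858/997 436696/14955 70518/4985; -21687/997 70518/4985 38757/4985]

x̄ = F·x = [-15, 7, 6]
P̄ = F·P·Fᵀ + Q = [66 -39 -24; -39 50 12; -24 12 15]
y = z − H·x̄ = [2, -4]
S = H·P̄·Hᵀ + R = [66 -51; -51 266]
K = P̄·Hᵀ·S⁻¹ = [129/997 -9/997; 3397/14955 -1076/4985; -1749/4985 -504/4985]
x' = x̄ + K·y = [-14661/997, 124391/14955, 28428/4985]
P' = (I − K·H)·P̄ = [64560/997 -42858/997 -21687/997; -42858/997 436696/14955 70518/4985; -21687/997 70518/4985 38757/4985]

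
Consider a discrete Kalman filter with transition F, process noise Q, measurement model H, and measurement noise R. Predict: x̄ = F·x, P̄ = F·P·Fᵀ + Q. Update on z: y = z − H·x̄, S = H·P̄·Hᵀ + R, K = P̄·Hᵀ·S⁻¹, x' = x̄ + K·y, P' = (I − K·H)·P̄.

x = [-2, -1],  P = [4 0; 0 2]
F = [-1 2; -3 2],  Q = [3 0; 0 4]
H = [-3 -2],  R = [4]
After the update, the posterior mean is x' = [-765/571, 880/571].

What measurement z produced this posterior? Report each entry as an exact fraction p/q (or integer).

x̄ = F·x = [0, 4]
P̄ = F·P·Fᵀ + Q = [15 20; 20 48]
S = H·P̄·Hᵀ + R = [571]
K = P̄·Hᵀ·S⁻¹ = [-85/571; -156/571]
x' − x̄ = [-765/571, -1404/571] = K·y
y = (KᵀK)⁻¹·Kᵀ·(x' − x̄) = [9]
z = y + H·x̄ = [9] + [-8] = [1]

z = [1]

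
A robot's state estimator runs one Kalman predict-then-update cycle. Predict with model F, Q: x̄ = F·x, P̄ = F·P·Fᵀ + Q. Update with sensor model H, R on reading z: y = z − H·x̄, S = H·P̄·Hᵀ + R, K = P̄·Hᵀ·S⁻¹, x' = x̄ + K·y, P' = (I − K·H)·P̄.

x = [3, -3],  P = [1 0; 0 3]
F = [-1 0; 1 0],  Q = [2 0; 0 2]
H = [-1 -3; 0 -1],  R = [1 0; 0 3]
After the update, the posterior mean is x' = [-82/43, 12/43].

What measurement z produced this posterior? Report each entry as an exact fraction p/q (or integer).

z = [1, 3]

x̄ = F·x = [-3, 3]
P̄ = F·P·Fᵀ + Q = [3 -1; -1 3]
S = H·P̄·Hᵀ + R = [25 8; 8 6]
K = P̄·Hᵀ·S⁻¹ = [-4/43 25/86; -12/43 -11/86]
x' − x̄ = [47/43, -117/43] = K·y
y = (KᵀK)⁻¹·Kᵀ·(x' − x̄) = [7, 6]
z = y + H·x̄ = [7, 6] + [-6, -3] = [1, 3]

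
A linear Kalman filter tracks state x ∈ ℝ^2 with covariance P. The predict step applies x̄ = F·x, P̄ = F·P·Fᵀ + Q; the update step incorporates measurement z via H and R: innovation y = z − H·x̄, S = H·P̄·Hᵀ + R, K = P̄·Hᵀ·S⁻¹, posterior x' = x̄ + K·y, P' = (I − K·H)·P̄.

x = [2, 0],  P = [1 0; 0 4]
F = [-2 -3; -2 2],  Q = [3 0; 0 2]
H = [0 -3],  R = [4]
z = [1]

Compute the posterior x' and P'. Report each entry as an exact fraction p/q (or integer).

x' = [-734/101, -41/101]
P' = [2543/101 -40/101; -40/101 44/101]

x̄ = F·x = [-4, -4]
P̄ = F·P·Fᵀ + Q = [43 -20; -20 22]
y = z − H·x̄ = [-11]
S = H·P̄·Hᵀ + R = [202]
K = P̄·Hᵀ·S⁻¹ = [30/101; -33/101]
x' = x̄ + K·y = [-734/101, -41/101]
P' = (I − K·H)·P̄ = [2543/101 -40/101; -40/101 44/101]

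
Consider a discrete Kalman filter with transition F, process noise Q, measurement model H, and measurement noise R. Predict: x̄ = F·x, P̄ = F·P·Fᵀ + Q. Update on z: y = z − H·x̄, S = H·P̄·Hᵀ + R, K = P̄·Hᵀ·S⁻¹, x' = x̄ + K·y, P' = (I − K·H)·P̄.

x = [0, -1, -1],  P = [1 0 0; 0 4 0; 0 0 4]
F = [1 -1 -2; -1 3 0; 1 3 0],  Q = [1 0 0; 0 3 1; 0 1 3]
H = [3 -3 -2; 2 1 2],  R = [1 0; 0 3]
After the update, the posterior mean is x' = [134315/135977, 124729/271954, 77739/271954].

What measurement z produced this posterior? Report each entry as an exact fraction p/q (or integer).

x̄ = F·x = [3, -3, -3]
P̄ = F·P·Fᵀ + Q = [22 -13 -11; -13 40 36; -11 36 40]
S = H·P̄·Hᵀ + R = [1517 -419; -419 295]
K = P̄·Hᵀ·S⁻¹ = [20618/135977 33433/135977; -32111/271954 33673/271954; -25809/271954 49999/271954]
x' − x̄ = [-273616/135977, 940591/271954, 893601/271954] = K·y
y = (KᵀK)⁻¹·Kᵀ·(x' − x̄) = [-23, 6]
z = y + H·x̄ = [-23, 6] + [24, -3] = [1, 3]

z = [1, 3]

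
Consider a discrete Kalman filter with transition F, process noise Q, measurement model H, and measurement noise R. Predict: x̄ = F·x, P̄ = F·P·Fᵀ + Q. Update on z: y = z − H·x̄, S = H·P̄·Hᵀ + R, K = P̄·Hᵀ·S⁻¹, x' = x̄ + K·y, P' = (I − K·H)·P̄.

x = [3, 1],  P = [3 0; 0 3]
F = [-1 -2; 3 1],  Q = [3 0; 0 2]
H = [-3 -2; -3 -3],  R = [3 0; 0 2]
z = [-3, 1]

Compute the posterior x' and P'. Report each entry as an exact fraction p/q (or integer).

x' = [289/157, -300/157]
P' = [12393/3925 -13779/3925; -13779/3925 15987/3925]

x̄ = F·x = [-5, 10]
P̄ = F·P·Fᵀ + Q = [18 -15; -15 32]
y = z − H·x̄ = [2, 16]
S = H·P̄·Hᵀ + R = [113 129; 129 182]
K = P̄·Hᵀ·S⁻¹ = [-3207/3925 2079/3925; 3121/3925 -3312/3925]
x' = x̄ + K·y = [289/157, -300/157]
P' = (I − K·H)·P̄ = [12393/3925 -13779/3925; -13779/3925 15987/3925]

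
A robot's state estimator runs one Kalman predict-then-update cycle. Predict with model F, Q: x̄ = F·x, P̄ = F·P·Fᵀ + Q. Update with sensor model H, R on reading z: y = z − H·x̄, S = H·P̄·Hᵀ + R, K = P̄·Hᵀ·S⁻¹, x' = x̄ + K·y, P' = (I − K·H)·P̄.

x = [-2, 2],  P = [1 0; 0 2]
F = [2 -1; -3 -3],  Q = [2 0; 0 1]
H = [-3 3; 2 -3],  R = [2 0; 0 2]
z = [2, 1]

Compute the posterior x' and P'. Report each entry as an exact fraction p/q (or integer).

x̄ = F·x = [-6, 0]
P̄ = F·P·Fᵀ + Q = [8 0; 0 28]
y = z − H·x̄ = [-16, 13]
S = H·P̄·Hᵀ + R = [326 -300; -300 286]
K = P̄·Hᵀ·S⁻¹ = [-516/809 -496/809; -294/809 -546/809]
x' = x̄ + K·y = [-3046/809, -2394/809]
P' = (I − K·H)·P̄ = [2024/809 1680/809; 1680/809 1484/809]

x' = [-3046/809, -2394/809]
P' = [2024/809 1680/809; 1680/809 1484/809]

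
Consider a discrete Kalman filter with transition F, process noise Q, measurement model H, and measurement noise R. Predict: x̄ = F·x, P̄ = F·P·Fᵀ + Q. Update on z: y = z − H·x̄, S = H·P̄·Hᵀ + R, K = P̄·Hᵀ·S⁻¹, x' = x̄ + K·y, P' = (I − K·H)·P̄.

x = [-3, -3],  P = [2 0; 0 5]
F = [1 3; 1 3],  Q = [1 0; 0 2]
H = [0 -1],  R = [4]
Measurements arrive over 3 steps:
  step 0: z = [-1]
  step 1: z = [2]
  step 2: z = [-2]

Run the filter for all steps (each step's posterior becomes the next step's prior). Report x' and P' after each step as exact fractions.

step 0: x̄ = F·x = [-12, -12]
step 0: P̄ = F·P·Fᵀ + Q = [48 47; 47 49]
step 0: y = z − H·x̄ = [-13]
step 0: S = H·P̄·Hᵀ + R = [53]
step 0: K = P̄·Hᵀ·S⁻¹ = [-47/53; -49/53]
step 0: x' = x̄ + K·y = [-25/53, 1/53]
step 0: P' = (I − K·H)·P̄ = [335/53 188/53; 188/53 196/53]
step 1: x̄ = F·x = [-22/53, -22/53]
step 1: P̄ = F·P·Fᵀ + Q = [3280/53 3227/53; 3227/53 3333/53]
step 1: y = z − H·x̄ = [84/53]
step 1: S = H·P̄·Hᵀ + R = [3545/53]
step 1: K = P̄·Hᵀ·S⁻¹ = [-3227/3545; -3333/3545]
step 1: x' = x̄ + K·y = [-6586/3545, -6754/3545]
step 1: P' = (I − K·H)·P̄ = [22907/3545 12908/3545; 12908/3545 13332/3545]
step 2: x̄ = F·x = [-26848/3545, -26848/3545]
step 2: P̄ = F·P·Fᵀ + Q = [223888/3545 220343/3545; 220343/3545 227433/3545]
step 2: y = z − H·x̄ = [-33938/3545]
step 2: S = H·P̄·Hᵀ + R = [241613/3545]
step 2: K = P̄·Hᵀ·S⁻¹ = [-220343/241613; -227433/241613]
step 2: x' = x̄ + K·y = [3938/3403, 4894/3403]
step 2: P' = (I − K·H)·P̄ = [1563671/241613 881372/241613; 881372/241613 909732/241613]

step 0: x' = [-25/53, 1/53], P' = [335/53 188/53; 188/53 196/53]
step 1: x' = [-6586/3545, -6754/3545], P' = [22907/3545 12908/3545; 12908/3545 13332/3545]
step 2: x' = [3938/3403, 4894/3403], P' = [1563671/241613 881372/241613; 881372/241613 909732/241613]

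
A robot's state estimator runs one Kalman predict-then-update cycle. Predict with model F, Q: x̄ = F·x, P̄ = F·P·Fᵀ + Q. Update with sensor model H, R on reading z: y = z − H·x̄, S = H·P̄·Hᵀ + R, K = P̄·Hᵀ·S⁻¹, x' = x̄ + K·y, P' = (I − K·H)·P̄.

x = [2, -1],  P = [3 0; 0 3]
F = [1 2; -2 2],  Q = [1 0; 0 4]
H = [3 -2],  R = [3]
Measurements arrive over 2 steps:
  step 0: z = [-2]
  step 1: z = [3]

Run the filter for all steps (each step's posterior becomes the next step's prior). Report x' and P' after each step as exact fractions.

step 0: x' = [-504/187, -590/187], P' = [1696/187 2490/187; 2490/187 3792/187]
step 1: x' = [340271/173228, 64617/43307], P' = [699321/173228 236955/43307; 236955/43307 349872/43307]

step 0: x̄ = F·x = [0, -6]
step 0: P̄ = F·P·Fᵀ + Q = [16 6; 6 28]
step 0: y = z − H·x̄ = [-14]
step 0: S = H·P̄·Hᵀ + R = [187]
step 0: K = P̄·Hᵀ·S⁻¹ = [36/187; -38/187]
step 0: x' = x̄ + K·y = [-504/187, -590/187]
step 0: P' = (I − K·H)·P̄ = [1696/187 2490/187; 2490/187 3792/187]
step 1: x̄ = F·x = [-1684/187, -172/187]
step 1: P̄ = F·P·Fᵀ + Q = [27011/187 6796/187; 6796/187 2780/187]
step 1: y = z − H·x̄ = [479/17]
step 1: S = H·P̄·Hᵀ + R = [15748/17]
step 1: K = P̄·Hᵀ·S⁻¹ = [6131/15748; 337/3937]
step 1: x' = x̄ + K·y = [340271/173228, 64617/43307]
step 1: P' = (I − K·H)·P̄ = [699321/173228 236955/43307; 236955/43307 349872/43307]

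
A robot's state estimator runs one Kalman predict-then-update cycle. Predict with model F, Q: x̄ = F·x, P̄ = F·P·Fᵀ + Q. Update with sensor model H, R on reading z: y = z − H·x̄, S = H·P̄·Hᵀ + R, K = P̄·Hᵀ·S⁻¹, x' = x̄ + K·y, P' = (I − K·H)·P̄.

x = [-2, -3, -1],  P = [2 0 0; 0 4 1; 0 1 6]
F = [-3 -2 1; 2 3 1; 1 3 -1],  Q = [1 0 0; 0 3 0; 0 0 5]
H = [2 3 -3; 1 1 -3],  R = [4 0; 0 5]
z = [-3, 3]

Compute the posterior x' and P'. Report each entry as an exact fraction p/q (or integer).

x' = [76733/16522, -93895/16522, -2281/1502]
P' = [386907/33044 -110855/16522 881/751; -110855/16522 97591/16522 1147/1502; 881/751 1147/1502 2043/1502]

x̄ = F·x = [11, -14, -10]
P̄ = F·P·Fᵀ + Q = [37 -29 -31; -29 59 34; -31 34 43]
y = z − H·x̄ = [-13, -24]
S = H·P̄·Hᵀ + R = [482 364; 364 412]
K = P̄·Hᵀ·S⁻¹ = [-951/16522 9781/33044; 8303/16522 -10223/16522; 209/1502 -322/751]
x' = x̄ + K·y = [76733/16522, -93895/16522, -2281/1502]
P' = (I − K·H)·P̄ = [386907/33044 -110855/16522 881/751; -110855/16522 97591/16522 1147/1502; 881/751 1147/1502 2043/1502]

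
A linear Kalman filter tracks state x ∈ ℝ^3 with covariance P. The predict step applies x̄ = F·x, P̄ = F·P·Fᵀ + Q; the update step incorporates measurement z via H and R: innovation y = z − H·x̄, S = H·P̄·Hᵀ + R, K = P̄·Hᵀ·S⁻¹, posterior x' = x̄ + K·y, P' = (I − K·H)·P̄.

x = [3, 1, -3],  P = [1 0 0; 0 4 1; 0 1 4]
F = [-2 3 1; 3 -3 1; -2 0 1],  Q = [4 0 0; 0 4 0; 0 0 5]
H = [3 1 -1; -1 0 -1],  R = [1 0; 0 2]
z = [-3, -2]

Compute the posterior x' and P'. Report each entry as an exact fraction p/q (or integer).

x' = [5322/7549, -35108/7549, 1602/7549]
P' = [14812/7549 -52023/7549 -9550/7549; -52023/7549 201208/7549 45277/7549; -9550/7549 45277/7549 18334/7549]

x̄ = F·x = [-6, 3, -9]
P̄ = F·P·Fᵀ + Q = [54 -38 11; -38 47 -5; 11 -5 13]
y = z − H·x̄ = [3, -17]
S = H·P̄·Hᵀ + R = [263 -128; -128 91]
K = P̄·Hᵀ·S⁻¹ = [1963/7549 -2631/7549; -138/7549 3373/7549; -1707/7549 -4392/7549]
x' = x̄ + K·y = [5322/7549, -35108/7549, 1602/7549]
P' = (I − K·H)·P̄ = [14812/7549 -52023/7549 -9550/7549; -52023/7549 201208/7549 45277/7549; -9550/7549 45277/7549 18334/7549]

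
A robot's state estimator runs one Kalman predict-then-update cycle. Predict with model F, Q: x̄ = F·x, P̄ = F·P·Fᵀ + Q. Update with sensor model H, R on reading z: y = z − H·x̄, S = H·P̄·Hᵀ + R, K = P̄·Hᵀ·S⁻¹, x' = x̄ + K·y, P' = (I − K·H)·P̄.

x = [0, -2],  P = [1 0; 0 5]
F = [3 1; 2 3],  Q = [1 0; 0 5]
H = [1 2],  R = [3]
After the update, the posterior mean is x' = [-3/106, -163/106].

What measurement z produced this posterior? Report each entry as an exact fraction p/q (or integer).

x̄ = F·x = [-2, -6]
P̄ = F·P·Fᵀ + Q = [15 21; 21 54]
S = H·P̄·Hᵀ + R = [318]
K = P̄·Hᵀ·S⁻¹ = [19/106; 43/106]
x' − x̄ = [209/106, 473/106] = K·y
y = (KᵀK)⁻¹·Kᵀ·(x' − x̄) = [11]
z = y + H·x̄ = [11] + [-14] = [-3]

z = [-3]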